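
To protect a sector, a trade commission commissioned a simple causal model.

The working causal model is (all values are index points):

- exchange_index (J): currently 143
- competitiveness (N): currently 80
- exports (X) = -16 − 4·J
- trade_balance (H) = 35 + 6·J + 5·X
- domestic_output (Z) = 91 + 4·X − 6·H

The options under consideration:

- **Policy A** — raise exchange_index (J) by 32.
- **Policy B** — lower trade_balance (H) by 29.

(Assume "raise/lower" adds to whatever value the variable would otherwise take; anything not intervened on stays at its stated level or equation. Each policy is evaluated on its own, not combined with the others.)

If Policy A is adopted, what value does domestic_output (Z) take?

Policy A (J + 32):
  J = 143 + 32 = 175
  X = -16 − 4·175 = -716
  H = 35 + 6·175 + 5·(-716) = -2495
  Z = 91 + 4·(-716) − 6·(-2495) = 12197

12197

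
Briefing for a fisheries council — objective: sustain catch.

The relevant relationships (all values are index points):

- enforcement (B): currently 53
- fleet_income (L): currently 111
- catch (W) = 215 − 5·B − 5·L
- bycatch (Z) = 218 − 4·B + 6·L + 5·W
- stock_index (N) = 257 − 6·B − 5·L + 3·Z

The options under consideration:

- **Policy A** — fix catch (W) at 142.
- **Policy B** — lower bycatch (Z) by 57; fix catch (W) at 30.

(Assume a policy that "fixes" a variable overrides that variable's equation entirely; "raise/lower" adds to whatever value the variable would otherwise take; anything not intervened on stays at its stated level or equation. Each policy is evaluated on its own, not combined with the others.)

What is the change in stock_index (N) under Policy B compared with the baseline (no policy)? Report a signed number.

9354

Baseline:
  B = 53
  L = 111
  W = 215 − 5·53 − 5·111 = -605
  Z = 218 − 4·53 + 6·111 + 5·(-605) = -2353
  N = 257 − 6·53 − 5·111 + 3·(-2353) = -7675
Policy B (Z − 57, W := 30):
  B = 53
  L = 111
  W = 30
  Z = 218 − 4·53 + 6·111 + 5·30 (−57 from intervention) = 765
  N = 257 − 6·53 − 5·111 + 3·765 = 1679
Change in N: 1679 − (-7675) = 9354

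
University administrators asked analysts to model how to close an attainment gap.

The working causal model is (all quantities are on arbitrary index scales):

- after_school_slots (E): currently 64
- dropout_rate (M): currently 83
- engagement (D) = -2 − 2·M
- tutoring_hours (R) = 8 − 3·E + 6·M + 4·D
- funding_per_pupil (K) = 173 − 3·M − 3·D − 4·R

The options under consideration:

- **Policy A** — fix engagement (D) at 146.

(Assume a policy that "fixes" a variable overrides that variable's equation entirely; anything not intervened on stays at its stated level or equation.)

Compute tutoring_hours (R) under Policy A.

Policy A (D := 146):
  E = 64
  M = 83
  D = 146
  R = 8 − 3·64 + 6·83 + 4·146 = 898

898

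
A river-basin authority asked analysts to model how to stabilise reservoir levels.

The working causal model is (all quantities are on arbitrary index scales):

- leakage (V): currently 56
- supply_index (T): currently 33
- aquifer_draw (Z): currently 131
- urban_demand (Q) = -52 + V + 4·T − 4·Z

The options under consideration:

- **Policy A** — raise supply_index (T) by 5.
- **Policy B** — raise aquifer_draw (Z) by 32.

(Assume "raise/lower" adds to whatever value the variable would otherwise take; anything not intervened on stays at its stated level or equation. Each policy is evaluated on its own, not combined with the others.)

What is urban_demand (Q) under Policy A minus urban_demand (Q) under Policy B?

148

Policy A (T + 5):
  V = 56
  T = 33 + 5 = 38
  Z = 131
  Q = -52 + 56 + 4·38 − 4·131 = -368
Policy B (Z + 32):
  V = 56
  T = 33
  Z = 131 + 32 = 163
  Q = -52 + 56 + 4·33 − 4·163 = -516
Q: -368 − (-516) = 148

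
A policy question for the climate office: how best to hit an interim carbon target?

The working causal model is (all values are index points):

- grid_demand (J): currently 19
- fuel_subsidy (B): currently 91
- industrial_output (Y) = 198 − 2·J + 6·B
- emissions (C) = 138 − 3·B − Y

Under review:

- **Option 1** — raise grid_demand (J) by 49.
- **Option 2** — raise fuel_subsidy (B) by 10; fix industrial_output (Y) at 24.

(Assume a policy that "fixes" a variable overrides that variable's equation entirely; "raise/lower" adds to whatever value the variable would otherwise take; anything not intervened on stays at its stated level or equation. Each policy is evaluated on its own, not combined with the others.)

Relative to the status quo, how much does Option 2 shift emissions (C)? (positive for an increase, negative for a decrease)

Baseline:
  J = 19
  B = 91
  Y = 198 − 2·19 + 6·91 = 706
  C = 138 − 3·91 − 706 = -841
Option 2 (B + 10, Y := 24):
  J = 19
  B = 91 + 10 = 101
  Y = 24
  C = 138 − 3·101 − 24 = -189
Change in C: -189 − (-841) = 652

652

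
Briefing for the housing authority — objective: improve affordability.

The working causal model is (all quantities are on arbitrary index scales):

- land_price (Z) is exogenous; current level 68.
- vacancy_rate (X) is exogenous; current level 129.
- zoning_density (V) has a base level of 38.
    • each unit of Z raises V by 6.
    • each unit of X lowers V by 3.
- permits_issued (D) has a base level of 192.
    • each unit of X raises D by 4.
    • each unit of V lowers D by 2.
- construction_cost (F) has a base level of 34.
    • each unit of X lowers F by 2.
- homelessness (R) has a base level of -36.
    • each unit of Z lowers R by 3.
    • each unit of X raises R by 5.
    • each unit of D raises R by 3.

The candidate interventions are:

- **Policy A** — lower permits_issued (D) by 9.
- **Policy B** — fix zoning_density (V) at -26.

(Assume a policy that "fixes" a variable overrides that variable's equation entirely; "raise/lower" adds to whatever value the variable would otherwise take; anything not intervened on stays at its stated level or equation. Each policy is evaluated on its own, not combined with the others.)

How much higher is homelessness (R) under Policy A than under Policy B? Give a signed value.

-537

Policy A (D − 9):
  Z = 68
  X = 129
  V = 38 + 6·68 − 3·129 = 59
  D = 192 + 4·129 − 2·59 (−9 from intervention) = 581
  R = -36 − 3·68 + 5·129 + 3·581 = 2148
Policy B (V := -26):
  Z = 68
  X = 129
  V = -26
  D = 192 + 4·129 − 2·(-26) = 760
  R = -36 − 3·68 + 5·129 + 3·760 = 2685
R: 2148 − 2685 = -537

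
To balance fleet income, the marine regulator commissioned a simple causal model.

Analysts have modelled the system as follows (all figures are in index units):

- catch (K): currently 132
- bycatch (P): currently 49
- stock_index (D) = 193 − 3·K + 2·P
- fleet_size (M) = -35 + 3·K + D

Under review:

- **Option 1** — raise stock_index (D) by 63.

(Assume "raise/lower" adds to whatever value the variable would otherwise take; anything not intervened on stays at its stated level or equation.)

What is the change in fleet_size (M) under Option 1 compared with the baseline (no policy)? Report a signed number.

63

Baseline:
  K = 132
  P = 49
  D = 193 − 3·132 + 2·49 = -105
  M = -35 + 3·132 + (-105) = 256
Option 1 (D + 63):
  K = 132
  P = 49
  D = 193 − 3·132 + 2·49 (+63 from intervention) = -42
  M = -35 + 3·132 + (-42) = 319
Change in M: 319 − 256 = 63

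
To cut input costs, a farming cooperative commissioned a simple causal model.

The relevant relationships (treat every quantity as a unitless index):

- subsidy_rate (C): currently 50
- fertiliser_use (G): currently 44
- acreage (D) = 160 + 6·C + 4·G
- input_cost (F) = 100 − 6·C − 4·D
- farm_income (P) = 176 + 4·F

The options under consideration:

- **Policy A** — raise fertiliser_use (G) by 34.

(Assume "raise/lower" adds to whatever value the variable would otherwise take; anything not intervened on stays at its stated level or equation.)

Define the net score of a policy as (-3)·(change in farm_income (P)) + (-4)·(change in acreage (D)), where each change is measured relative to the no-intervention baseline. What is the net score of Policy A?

5984

Baseline:
  C = 50
  G = 44
  D = 160 + 6·50 + 4·44 = 636
  F = 100 − 6·50 − 4·636 = -2744
  P = 176 + 4·(-2744) = -10800
Policy A (G + 34):
  C = 50
  G = 44 + 34 = 78
  D = 160 + 6·50 + 4·78 = 772
  F = 100 − 6·50 − 4·772 = -3288
  P = 176 + 4·(-3288) = -12976
ΔP = -12976 − (-10800) = -2176; ΔD = 772 − 636 = 136
Score = (-3)·(-2176) + (-4)·136 = 5984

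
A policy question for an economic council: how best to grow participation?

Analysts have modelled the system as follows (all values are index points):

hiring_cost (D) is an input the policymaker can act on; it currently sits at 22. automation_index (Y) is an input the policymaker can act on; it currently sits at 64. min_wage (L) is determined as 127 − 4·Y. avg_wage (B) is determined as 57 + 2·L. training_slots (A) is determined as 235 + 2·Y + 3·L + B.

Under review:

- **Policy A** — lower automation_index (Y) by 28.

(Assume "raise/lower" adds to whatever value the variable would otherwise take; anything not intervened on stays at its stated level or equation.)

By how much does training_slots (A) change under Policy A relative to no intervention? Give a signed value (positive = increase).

Baseline:
  Y = 64
  L = 127 − 4·64 = -129
  B = 57 + 2·(-129) = -201
  A = 235 + 2·64 + 3·(-129) + (-201) = -225
Policy A (Y − 28):
  Y = 64 − 28 = 36
  L = 127 − 4·36 = -17
  B = 57 + 2·(-17) = 23
  A = 235 + 2·36 + 3·(-17) + 23 = 279
Change in A: 279 − (-225) = 504

504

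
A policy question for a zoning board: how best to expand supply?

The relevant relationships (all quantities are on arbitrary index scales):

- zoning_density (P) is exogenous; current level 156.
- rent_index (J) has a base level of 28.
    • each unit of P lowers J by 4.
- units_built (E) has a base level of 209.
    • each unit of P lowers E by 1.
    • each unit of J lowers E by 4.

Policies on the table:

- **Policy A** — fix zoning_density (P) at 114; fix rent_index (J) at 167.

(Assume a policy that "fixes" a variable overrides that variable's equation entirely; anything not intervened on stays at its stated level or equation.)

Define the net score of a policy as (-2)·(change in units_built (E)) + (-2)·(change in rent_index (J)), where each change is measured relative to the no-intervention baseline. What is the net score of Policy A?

Baseline:
  P = 156
  J = 28 − 4·156 = -596
  E = 209 − 156 − 4·(-596) = 2437
Policy A (P := 114, J := 167):
  P = 114
  J = 167
  E = 209 − 114 − 4·167 = -573
ΔE = -573 − 2437 = -3010; ΔJ = 167 − (-596) = 763
Score = (-2)·(-3010) + (-2)·763 = 4494

4494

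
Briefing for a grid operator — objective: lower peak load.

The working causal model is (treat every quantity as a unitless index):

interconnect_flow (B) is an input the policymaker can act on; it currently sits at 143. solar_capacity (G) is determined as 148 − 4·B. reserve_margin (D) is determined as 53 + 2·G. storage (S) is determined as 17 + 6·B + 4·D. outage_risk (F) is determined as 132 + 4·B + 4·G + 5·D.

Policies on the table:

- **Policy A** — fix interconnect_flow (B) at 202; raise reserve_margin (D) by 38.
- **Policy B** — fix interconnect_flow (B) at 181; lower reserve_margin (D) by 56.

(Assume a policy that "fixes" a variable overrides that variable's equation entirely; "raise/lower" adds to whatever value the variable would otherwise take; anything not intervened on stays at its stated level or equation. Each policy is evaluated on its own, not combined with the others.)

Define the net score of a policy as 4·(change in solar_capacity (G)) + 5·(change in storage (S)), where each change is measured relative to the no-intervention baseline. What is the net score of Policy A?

-7854

Baseline:
  B = 143
  G = 148 − 4·143 = -424
  D = 53 + 2·(-424) = -795
  S = 17 + 6·143 + 4·(-795) = -2305
Policy A (B := 202, D + 38):
  B = 202
  G = 148 − 4·202 = -660
  D = 53 + 2·(-660) (+38 from intervention) = -1229
  S = 17 + 6·202 + 4·(-1229) = -3687
ΔG = -660 − (-424) = -236; ΔS = -3687 − (-2305) = -1382
Score = 4·(-236) + 5·(-1382) = -7854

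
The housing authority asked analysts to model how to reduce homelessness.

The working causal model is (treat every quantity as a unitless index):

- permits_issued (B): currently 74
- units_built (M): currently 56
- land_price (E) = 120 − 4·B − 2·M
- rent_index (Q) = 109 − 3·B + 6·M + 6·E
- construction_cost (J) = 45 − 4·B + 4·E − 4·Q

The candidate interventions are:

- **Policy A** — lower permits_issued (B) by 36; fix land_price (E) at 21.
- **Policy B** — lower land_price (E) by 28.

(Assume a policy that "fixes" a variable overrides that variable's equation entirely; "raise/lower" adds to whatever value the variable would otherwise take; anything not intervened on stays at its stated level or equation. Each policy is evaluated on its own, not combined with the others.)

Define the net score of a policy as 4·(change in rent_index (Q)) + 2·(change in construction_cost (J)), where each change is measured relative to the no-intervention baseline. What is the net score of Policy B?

448

Baseline:
  B = 74
  M = 56
  E = 120 − 4·74 − 2·56 = -288
  Q = 109 − 3·74 + 6·56 + 6·(-288) = -1505
  J = 45 − 4·74 + 4·(-288) − 4·(-1505) = 4617
Policy B (E − 28):
  B = 74
  M = 56
  E = 120 − 4·74 − 2·56 (−28 from intervention) = -316
  Q = 109 − 3·74 + 6·56 + 6·(-316) = -1673
  J = 45 − 4·74 + 4·(-316) − 4·(-1673) = 5177
ΔQ = -1673 − (-1505) = -168; ΔJ = 5177 − 4617 = 560
Score = 4·(-168) + 2·560 = 448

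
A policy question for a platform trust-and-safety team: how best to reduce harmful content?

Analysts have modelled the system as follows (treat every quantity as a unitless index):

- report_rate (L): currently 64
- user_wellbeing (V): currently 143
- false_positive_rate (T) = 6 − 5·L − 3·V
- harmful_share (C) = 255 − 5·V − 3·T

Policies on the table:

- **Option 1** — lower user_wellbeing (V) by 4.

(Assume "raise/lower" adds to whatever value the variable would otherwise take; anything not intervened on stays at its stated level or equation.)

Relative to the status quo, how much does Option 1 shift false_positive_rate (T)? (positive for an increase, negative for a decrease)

12

Baseline:
  L = 64
  V = 143
  T = 6 − 5·64 − 3·143 = -743
Option 1 (V − 4):
  L = 64
  V = 143 − 4 = 139
  T = 6 − 5·64 − 3·139 = -731
Change in T: -731 − (-743) = 12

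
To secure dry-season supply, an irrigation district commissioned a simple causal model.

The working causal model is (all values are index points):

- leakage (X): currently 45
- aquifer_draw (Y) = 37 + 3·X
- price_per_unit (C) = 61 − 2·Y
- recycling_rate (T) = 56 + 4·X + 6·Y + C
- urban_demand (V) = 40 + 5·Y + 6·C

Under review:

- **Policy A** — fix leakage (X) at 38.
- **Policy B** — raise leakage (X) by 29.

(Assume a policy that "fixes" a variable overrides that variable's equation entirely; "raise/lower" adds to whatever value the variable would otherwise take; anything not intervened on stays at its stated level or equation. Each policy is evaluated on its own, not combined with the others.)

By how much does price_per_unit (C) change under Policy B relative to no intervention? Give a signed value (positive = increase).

Baseline:
  X = 45
  Y = 37 + 3·45 = 172
  C = 61 − 2·172 = -283
Policy B (X + 29):
  X = 45 + 29 = 74
  Y = 37 + 3·74 = 259
  C = 61 − 2·259 = -457
Change in C: -457 − (-283) = -174

-174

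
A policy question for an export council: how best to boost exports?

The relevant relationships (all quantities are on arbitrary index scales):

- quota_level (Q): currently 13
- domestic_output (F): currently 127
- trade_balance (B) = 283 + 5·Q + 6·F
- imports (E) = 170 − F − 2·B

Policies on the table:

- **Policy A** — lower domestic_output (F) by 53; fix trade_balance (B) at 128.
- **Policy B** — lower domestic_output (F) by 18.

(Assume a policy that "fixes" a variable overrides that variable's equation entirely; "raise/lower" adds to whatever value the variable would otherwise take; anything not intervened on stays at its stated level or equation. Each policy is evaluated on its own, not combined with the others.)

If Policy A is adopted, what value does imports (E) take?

-160

Policy A (F − 53, B := 128):
  Q = 13
  F = 127 − 53 = 74
  B = 128
  E = 170 − 74 − 2·128 = -160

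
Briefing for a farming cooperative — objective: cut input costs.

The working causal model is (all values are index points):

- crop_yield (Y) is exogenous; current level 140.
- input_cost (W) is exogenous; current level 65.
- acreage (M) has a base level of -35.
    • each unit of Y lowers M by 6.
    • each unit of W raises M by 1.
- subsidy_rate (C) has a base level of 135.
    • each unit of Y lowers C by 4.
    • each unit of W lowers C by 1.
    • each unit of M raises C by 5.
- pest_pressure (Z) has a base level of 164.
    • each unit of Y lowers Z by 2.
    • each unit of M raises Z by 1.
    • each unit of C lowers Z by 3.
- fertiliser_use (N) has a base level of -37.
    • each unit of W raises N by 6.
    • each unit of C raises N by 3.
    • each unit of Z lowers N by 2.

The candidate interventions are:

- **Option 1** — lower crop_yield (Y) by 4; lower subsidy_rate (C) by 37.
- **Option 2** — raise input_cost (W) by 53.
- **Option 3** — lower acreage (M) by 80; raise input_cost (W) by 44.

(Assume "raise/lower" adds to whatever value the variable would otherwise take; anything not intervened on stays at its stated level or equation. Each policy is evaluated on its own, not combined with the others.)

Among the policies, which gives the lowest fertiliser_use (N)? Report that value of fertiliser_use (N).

Option 1 (Y − 4, C − 37):
  Y = 140 − 4 = 136
  W = 65
  M = -35 − 6·136 + 65 = -786
  C = 135 − 4·136 − 65 + 5·(-786) (−37 from intervention) = -4441
  Z = 164 − 2·136 + (-786) − 3·(-4441) = 12429
  N = -37 + 6·65 + 3·(-4441) − 2·12429 = -37828
Option 2 (W + 53):
  Y = 140
  W = 65 + 53 = 118
  M = -35 − 6·140 + 118 = -757
  C = 135 − 4·140 − 118 + 5·(-757) = -4328
  Z = 164 − 2·140 + (-757) − 3·(-4328) = 12111
  N = -37 + 6·118 + 3·(-4328) − 2·12111 = -36535
Option 3 (M − 80, W + 44):
  Y = 140
  W = 65 + 44 = 109
  M = -35 − 6·140 + 109 (−80 from intervention) = -846
  C = 135 − 4·140 − 109 + 5·(-846) = -4764
  Z = 164 − 2·140 + (-846) − 3·(-4764) = 13330
  N = -37 + 6·109 + 3·(-4764) − 2·13330 = -40335
Comparing — Option 1: N=-37828, Option 2: N=-36535, Option 3: N=-40335. Lowest is -40335 (Option 3).

-40335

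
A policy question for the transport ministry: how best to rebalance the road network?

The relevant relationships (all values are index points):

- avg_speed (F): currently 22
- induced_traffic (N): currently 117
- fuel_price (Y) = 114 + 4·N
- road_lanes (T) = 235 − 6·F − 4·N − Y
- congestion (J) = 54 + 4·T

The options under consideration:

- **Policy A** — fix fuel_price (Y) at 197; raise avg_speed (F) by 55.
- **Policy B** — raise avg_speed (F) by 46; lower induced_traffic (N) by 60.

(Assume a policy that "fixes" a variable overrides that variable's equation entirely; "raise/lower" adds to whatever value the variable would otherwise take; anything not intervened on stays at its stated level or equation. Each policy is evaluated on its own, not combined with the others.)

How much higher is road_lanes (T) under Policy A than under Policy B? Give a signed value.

Policy A (Y := 197, F + 55):
  F = 22 + 55 = 77
  N = 117
  Y = 197
  T = 235 − 6·77 − 4·117 − 197 = -892
Policy B (F + 46, N − 60):
  F = 22 + 46 = 68
  N = 117 − 60 = 57
  Y = 114 + 4·57 = 342
  T = 235 − 6·68 − 4·57 − 342 = -743
T: -892 − (-743) = -149

-149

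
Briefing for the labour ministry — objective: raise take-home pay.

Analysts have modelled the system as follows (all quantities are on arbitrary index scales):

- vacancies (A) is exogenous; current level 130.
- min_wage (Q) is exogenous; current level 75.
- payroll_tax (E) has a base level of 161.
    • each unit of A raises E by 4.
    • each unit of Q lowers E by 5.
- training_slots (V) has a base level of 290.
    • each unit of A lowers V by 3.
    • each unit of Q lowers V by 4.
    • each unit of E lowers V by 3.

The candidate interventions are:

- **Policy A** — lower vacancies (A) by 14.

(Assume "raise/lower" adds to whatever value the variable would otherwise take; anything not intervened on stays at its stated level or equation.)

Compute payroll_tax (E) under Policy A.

Policy A (A − 14):
  A = 130 − 14 = 116
  Q = 75
  E = 161 + 4·116 − 5·75 = 250

250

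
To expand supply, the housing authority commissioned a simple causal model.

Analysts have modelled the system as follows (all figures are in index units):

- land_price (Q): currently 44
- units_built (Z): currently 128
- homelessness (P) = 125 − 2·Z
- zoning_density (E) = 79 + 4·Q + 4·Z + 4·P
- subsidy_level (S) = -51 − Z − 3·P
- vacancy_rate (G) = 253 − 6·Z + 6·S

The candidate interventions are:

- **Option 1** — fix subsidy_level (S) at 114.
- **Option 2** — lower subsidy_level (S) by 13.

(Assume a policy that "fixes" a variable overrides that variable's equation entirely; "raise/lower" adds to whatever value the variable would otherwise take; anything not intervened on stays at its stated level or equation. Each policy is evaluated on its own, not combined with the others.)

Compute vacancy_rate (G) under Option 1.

169

Option 1 (S := 114):
  Z = 128
  P = 125 − 2·128 = -131
  S = 114
  G = 253 − 6·128 + 6·114 = 169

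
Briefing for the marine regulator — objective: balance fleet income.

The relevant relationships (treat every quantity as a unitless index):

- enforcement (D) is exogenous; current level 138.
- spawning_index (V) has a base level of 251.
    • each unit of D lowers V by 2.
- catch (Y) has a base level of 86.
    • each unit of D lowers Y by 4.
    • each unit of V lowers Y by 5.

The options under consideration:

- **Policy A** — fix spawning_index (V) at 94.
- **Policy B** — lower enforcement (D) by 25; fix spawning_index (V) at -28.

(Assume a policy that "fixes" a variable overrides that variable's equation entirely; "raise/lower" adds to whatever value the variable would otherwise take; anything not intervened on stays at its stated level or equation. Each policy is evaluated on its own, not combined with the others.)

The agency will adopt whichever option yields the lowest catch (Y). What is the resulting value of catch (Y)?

Policy A (V := 94):
  D = 138
  V = 94
  Y = 86 − 4·138 − 5·94 = -936
Policy B (D − 25, V := -28):
  D = 138 − 25 = 113
  V = -28
  Y = 86 − 4·113 − 5·(-28) = -226
Comparing — Policy A: Y=-936, Policy B: Y=-226. Lowest is -936 (Policy A).

-936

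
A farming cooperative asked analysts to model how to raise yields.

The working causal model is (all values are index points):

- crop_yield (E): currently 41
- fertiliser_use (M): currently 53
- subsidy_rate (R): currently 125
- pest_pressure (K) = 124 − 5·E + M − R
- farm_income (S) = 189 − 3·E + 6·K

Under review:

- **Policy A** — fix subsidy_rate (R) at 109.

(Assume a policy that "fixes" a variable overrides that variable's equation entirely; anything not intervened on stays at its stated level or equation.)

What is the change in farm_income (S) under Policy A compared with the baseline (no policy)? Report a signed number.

96

Baseline:
  E = 41
  M = 53
  R = 125
  K = 124 − 5·41 + 53 − 125 = -153
  S = 189 − 3·41 + 6·(-153) = -852
Policy A (R := 109):
  E = 41
  M = 53
  R = 109
  K = 124 − 5·41 + 53 − 109 = -137
  S = 189 − 3·41 + 6·(-137) = -756
Change in S: -756 − (-852) = 96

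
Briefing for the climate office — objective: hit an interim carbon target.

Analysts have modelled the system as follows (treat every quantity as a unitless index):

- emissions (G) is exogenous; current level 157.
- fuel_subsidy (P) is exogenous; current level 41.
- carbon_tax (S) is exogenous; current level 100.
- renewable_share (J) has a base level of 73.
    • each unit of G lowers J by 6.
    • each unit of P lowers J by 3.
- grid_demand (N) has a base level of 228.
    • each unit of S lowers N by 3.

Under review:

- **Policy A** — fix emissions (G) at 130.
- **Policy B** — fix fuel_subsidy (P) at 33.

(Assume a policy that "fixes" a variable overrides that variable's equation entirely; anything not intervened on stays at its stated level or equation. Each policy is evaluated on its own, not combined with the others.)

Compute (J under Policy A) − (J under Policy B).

Policy A (G := 130):
  G = 130
  P = 41
  J = 73 − 6·130 − 3·41 = -830
Policy B (P := 33):
  G = 157
  P = 33
  J = 73 − 6·157 − 3·33 = -968
J: -830 − (-968) = 138

138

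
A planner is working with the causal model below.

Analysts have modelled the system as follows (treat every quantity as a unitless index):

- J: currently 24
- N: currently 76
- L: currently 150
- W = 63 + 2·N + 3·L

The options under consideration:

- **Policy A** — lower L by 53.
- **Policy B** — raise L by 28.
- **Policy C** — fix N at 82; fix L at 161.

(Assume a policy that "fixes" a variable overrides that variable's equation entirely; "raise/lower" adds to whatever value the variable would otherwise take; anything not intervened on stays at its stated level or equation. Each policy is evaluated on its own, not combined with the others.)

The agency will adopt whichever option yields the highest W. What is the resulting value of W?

749

Policy A (L − 53):
  N = 76
  L = 150 − 53 = 97
  W = 63 + 2·76 + 3·97 = 506
Policy B (L + 28):
  N = 76
  L = 150 + 28 = 178
  W = 63 + 2·76 + 3·178 = 749
Policy C (N := 82, L := 161):
  N = 82
  L = 161
  W = 63 + 2·82 + 3·161 = 710
Comparing — Policy A: W=506, Policy B: W=749, Policy C: W=710. Highest is 749 (Policy B).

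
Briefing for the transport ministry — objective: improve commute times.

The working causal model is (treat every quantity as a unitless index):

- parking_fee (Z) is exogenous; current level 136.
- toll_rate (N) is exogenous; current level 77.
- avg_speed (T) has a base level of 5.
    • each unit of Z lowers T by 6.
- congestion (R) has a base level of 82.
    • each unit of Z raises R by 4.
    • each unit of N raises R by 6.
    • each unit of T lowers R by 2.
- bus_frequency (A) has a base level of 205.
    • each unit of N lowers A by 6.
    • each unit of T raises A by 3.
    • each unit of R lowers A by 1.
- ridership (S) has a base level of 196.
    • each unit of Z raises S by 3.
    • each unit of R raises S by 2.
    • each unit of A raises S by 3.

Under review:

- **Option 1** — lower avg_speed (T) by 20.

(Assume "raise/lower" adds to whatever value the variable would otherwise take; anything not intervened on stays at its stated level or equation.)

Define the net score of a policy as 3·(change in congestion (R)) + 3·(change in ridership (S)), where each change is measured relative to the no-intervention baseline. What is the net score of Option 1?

-540

Baseline:
  Z = 136
  N = 77
  T = 5 − 6·136 = -811
  R = 82 + 4·136 + 6·77 − 2·(-811) = 2710
  A = 205 − 6·77 + 3·(-811) − 2710 = -5400
  S = 196 + 3·136 + 2·2710 + 3·(-5400) = -10176
Option 1 (T − 20):
  Z = 136
  N = 77
  T = 5 − 6·136 (−20 from intervention) = -831
  R = 82 + 4·136 + 6·77 − 2·(-831) = 2750
  A = 205 − 6·77 + 3·(-831) − 2750 = -5500
  S = 196 + 3·136 + 2·2750 + 3·(-5500) = -10396
ΔR = 2750 − 2710 = 40; ΔS = -10396 − (-10176) = -220
Score = 3·40 + 3·(-220) = -540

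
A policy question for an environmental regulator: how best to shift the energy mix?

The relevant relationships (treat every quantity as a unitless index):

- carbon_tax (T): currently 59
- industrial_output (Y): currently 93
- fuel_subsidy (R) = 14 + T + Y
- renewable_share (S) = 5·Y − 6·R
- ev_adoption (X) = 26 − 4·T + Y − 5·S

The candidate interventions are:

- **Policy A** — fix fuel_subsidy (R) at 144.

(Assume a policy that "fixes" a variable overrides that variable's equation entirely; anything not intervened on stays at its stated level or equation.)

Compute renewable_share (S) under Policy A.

Policy A (R := 144):
  T = 59
  Y = 93
  R = 144
  S = 0 + 5·93 − 6·144 = -399

-399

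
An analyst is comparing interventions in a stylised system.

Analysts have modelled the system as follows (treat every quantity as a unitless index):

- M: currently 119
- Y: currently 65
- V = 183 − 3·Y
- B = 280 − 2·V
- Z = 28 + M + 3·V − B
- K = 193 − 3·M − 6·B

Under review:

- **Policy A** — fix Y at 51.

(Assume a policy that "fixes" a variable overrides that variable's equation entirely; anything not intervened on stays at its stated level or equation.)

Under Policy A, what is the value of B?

Policy A (Y := 51):
  Y = 51
  V = 183 − 3·51 = 30
  B = 280 − 2·30 = 220

220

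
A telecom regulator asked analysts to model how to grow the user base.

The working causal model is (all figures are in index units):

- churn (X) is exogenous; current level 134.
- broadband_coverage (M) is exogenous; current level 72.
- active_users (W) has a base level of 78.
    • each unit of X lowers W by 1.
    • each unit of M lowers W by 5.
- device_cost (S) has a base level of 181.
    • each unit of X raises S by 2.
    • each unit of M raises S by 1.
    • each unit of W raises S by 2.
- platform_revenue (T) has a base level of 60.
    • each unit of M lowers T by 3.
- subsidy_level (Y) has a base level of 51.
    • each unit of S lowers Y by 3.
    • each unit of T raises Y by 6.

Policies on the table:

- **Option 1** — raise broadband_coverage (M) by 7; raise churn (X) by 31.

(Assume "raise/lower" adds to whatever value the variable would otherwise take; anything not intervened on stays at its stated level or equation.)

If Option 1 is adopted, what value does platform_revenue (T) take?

-177

Option 1 (M + 7, X + 31):
  M = 72 + 7 = 79
  T = 60 − 3·79 = -177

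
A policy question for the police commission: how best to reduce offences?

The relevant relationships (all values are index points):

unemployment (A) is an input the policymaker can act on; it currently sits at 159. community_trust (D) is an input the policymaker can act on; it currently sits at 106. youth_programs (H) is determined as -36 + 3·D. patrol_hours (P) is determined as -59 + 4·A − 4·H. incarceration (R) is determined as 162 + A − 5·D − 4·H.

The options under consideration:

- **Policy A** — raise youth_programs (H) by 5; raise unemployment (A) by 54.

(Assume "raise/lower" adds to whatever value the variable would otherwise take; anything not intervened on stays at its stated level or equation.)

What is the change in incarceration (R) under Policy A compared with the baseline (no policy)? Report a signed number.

Baseline:
  A = 159
  D = 106
  H = -36 + 3·106 = 282
  R = 162 + 159 − 5·106 − 4·282 = -1337
Policy A (H + 5, A + 54):
  A = 159 + 54 = 213
  D = 106
  H = -36 + 3·106 (+5 from intervention) = 287
  R = 162 + 213 − 5·106 − 4·287 = -1303
Change in R: -1303 − (-1337) = 34

34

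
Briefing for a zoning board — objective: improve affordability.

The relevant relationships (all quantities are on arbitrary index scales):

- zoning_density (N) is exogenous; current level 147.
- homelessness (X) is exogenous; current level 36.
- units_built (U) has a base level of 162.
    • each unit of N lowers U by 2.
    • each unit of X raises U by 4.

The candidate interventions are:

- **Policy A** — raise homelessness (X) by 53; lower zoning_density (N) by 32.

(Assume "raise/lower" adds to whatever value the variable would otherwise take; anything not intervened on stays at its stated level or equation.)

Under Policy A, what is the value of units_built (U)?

Policy A (X + 53, N − 32):
  N = 147 − 32 = 115
  X = 36 + 53 = 89
  U = 162 − 2·115 + 4·89 = 288

288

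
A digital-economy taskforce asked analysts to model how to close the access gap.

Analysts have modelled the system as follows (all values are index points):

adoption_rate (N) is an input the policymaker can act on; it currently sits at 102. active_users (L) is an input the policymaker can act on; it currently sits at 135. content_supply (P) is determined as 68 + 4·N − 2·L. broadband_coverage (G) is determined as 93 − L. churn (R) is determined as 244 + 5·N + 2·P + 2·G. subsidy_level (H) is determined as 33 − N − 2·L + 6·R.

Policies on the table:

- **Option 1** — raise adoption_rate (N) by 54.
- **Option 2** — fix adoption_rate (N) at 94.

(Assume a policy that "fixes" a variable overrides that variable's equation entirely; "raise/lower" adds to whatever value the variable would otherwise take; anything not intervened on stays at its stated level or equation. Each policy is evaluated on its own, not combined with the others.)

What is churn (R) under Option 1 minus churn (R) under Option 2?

Option 1 (N + 54):
  N = 102 + 54 = 156
  L = 135
  P = 68 + 4·156 − 2·135 = 422
  G = 93 − 135 = -42
  R = 244 + 5·156 + 2·422 + 2·(-42) = 1784
Option 2 (N := 94):
  N = 94
  L = 135
  P = 68 + 4·94 − 2·135 = 174
  G = 93 − 135 = -42
  R = 244 + 5·94 + 2·174 + 2·(-42) = 978
R: 1784 − 978 = 806

806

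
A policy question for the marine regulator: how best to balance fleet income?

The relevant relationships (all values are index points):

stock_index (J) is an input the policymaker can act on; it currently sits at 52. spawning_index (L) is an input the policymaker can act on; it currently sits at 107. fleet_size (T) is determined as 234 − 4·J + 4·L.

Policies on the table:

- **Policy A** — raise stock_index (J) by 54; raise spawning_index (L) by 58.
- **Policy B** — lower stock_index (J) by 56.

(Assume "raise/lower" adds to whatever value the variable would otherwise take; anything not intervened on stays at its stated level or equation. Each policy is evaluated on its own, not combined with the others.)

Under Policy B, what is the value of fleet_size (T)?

Policy B (J − 56):
  J = 52 − 56 = -4
  L = 107
  T = 234 − 4·(-4) + 4·107 = 678

678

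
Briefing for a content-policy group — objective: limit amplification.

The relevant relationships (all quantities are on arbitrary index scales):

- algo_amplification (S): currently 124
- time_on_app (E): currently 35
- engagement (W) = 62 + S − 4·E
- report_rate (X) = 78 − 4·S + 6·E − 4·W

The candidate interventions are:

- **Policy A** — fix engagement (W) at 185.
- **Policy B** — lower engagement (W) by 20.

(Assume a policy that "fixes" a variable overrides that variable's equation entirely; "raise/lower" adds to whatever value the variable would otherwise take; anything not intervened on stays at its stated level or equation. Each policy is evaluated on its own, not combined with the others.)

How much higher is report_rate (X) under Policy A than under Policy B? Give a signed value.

-636

Policy A (W := 185):
  S = 124
  E = 35
  W = 185
  X = 78 − 4·124 + 6·35 − 4·185 = -948
Policy B (W − 20):
  S = 124
  E = 35
  W = 62 + 124 − 4·35 (−20 from intervention) = 26
  X = 78 − 4·124 + 6·35 − 4·26 = -312
X: -948 − (-312) = -636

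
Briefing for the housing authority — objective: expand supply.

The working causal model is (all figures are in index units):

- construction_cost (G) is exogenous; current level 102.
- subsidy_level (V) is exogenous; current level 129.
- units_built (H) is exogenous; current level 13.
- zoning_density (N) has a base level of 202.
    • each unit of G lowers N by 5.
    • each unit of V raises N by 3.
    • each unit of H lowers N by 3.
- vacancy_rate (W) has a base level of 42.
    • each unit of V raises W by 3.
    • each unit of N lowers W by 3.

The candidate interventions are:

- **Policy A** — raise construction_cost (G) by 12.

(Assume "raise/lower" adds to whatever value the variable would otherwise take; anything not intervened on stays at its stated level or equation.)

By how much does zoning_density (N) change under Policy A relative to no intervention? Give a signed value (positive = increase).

Baseline:
  G = 102
  V = 129
  H = 13
  N = 202 − 5·102 + 3·129 − 3·13 = 40
Policy A (G + 12):
  G = 102 + 12 = 114
  V = 129
  H = 13
  N = 202 − 5·114 + 3·129 − 3·13 = -20
Change in N: -20 − 40 = -60

-60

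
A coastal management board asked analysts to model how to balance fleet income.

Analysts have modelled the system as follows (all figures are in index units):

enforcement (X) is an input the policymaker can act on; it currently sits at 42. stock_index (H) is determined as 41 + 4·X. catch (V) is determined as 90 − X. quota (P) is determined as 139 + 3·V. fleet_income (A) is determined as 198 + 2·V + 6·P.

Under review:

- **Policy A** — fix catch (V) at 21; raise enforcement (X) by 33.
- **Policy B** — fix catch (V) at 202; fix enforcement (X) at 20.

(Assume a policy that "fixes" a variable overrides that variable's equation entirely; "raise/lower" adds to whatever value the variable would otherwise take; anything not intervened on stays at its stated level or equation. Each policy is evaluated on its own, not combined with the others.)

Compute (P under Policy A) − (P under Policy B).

Policy A (V := 21, X + 33):
  X = 42 + 33 = 75
  V = 21
  P = 139 + 3·21 = 202
Policy B (V := 202, X := 20):
  X = 20
  V = 202
  P = 139 + 3·202 = 745
P: 202 − 745 = -543

-543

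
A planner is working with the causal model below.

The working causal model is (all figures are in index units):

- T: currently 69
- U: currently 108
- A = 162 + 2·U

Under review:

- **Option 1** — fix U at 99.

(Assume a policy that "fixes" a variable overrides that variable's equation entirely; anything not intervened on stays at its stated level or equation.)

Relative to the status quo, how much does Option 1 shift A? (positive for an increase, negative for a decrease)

-18

Baseline:
  U = 108
  A = 162 + 2·108 = 378
Option 1 (U := 99):
  U = 99
  A = 162 + 2·99 = 360
Change in A: 360 − 378 = -18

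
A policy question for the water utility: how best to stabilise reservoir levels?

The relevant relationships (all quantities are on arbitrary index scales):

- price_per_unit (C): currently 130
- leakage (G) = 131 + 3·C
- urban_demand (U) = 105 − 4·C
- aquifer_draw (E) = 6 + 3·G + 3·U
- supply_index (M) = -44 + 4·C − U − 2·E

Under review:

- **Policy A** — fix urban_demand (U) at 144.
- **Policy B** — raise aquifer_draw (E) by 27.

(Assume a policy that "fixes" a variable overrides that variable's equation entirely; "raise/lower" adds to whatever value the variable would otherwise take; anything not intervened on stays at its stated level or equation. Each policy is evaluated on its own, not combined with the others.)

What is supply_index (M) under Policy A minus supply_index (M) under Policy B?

Policy A (U := 144):
  C = 130
  G = 131 + 3·130 = 521
  U = 144
  E = 6 + 3·521 + 3·144 = 2001
  M = -44 + 4·130 − 144 − 2·2001 = -3670
Policy B (E + 27):
  C = 130
  G = 131 + 3·130 = 521
  U = 105 − 4·130 = -415
  E = 6 + 3·521 + 3·(-415) (+27 from intervention) = 351
  M = -44 + 4·130 − (-415) − 2·351 = 189
M: -3670 − 189 = -3859

-3859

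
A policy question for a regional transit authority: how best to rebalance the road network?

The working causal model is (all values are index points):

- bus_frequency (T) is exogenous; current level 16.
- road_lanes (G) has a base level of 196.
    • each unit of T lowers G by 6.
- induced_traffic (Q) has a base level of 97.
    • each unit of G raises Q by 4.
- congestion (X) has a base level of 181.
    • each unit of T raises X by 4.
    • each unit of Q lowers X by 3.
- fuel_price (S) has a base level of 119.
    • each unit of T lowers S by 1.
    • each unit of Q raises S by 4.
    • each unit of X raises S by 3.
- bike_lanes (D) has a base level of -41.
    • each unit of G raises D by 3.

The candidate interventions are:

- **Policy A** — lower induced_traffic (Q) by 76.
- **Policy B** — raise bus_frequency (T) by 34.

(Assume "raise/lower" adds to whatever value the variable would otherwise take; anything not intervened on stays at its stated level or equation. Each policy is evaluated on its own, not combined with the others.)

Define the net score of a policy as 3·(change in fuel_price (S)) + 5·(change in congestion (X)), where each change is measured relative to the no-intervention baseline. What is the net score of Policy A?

2280

Baseline:
  T = 16
  G = 196 − 6·16 = 100
  Q = 97 + 4·100 = 497
  X = 181 + 4·16 − 3·497 = -1246
  S = 119 − 16 + 4·497 + 3·(-1246) = -1647
Policy A (Q − 76):
  T = 16
  G = 196 − 6·16 = 100
  Q = 97 + 4·100 (−76 from intervention) = 421
  X = 181 + 4·16 − 3·421 = -1018
  S = 119 − 16 + 4·421 + 3·(-1018) = -1267
ΔS = -1267 − (-1647) = 380; ΔX = -1018 − (-1246) = 228
Score = 3·380 + 5·228 = 2280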